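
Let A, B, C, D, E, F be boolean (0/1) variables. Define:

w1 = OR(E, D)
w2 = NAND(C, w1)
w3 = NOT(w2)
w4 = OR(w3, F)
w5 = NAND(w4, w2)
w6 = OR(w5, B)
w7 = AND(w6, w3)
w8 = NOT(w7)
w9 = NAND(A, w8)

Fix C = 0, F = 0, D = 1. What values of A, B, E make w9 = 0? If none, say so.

w9 = NAND(A, w8) must be 0, so both A = 1 and w8 = 1.
Check with C = 0, F = 0, D = 1 and A=1, B=1, E=1:
w1 = OR(E, D) = OR(1, 1) = 1
w2 = NAND(C, w1) = NAND(0, 1) = 1
w3 = NOT(w2) = NOT 1 = 0
w4 = OR(w3, F) = OR(0, 0) = 0
w5 = NAND(w4, w2) = NAND(0, 1) = 1
w6 = OR(w5, B) = OR(1, 1) = 1
w7 = AND(w6, w3) = AND(1, 0) = 0
w8 = NOT(w7) = NOT 0 = 1
w9 = NAND(A, w8) = NAND(1, 1) = 0
So w9 = 0.

A=1 B=1 E=1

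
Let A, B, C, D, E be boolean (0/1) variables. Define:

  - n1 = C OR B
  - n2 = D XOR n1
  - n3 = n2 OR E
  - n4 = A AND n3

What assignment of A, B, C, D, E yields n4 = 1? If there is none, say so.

n4 = A AND n3 must be 1, so both A = 1 and n3 = 1.
Check with A=1 B=1 C=0 D=0 E=1:
n1 = C OR B = 0 OR 1 = 1
n2 = D XOR n1 = 0 XOR 1 = 1
n3 = n2 OR E = 1 OR 1 = 1
n4 = A AND n3 = 1 AND 1 = 1
So n4 = 1 as required.

A=1 B=1 C=0 D=0 E=1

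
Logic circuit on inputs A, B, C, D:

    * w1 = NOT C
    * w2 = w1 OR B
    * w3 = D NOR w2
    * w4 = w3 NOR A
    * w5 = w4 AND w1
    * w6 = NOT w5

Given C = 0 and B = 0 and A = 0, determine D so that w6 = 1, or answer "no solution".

With C = 0 and B = 0 and A = 0 fixed, none of the 2 settings of D give w6 = 1.
For example, with D=1:
w1 = NOT C = NOT 0 = 1
w2 = w1 OR B = 1 OR 0 = 1
w3 = D NOR w2 = 1 NOR 1 = 0
w4 = w3 NOR A = 0 NOR 0 = 1
w5 = w4 AND w1 = 1 AND 1 = 1
w6 = NOT w5 = NOT 1 = 0
giving w6 = 0 ≠ 1.

no solution exists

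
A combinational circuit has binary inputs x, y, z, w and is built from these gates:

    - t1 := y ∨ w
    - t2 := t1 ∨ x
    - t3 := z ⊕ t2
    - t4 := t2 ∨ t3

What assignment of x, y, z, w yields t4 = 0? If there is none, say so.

x=0 y=0 z=0 w=0

t4 = t2 ∨ t3 must be 0, so both t2 = 0 and t3 = 0.
Check with x=0 y=0 z=0 w=0:
t1 = y ∨ w = 0 ∨ 0 = 0
t2 = t1 ∨ x = 0 ∨ 0 = 0
t3 = z ⊕ t2 = 0 ⊕ 0 = 0
t4 = t2 ∨ t3 = 0 ∨ 0 = 0
So t4 = 0 as required.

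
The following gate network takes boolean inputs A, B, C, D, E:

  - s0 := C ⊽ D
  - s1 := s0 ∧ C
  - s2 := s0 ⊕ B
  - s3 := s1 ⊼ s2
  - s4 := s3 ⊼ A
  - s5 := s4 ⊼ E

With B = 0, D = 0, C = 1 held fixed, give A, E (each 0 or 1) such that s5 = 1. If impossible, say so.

A=1, E=1

Check with B = 0, D = 0, C = 1 and A=1, E=1:
s0 = C ⊽ D = 1 ⊽ 0 = 0
s1 = s0 ∧ C = 0 ∧ 1 = 0
s2 = s0 ⊕ B = 0 ⊕ 0 = 0
s3 = s1 ⊼ s2 = 0 ⊼ 0 = 1
s4 = s3 ⊼ A = 1 ⊼ 1 = 0
s5 = s4 ⊼ E = 0 ⊼ 1 = 1
So s5 = 1.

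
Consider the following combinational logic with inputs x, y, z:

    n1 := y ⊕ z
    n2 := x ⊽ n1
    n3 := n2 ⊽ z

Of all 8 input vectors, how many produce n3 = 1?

3

n3 = n2 ⊽ z must be 1, so both n2 = 0 and z = 0.
n2 = x ⊽ n1 must be 0, so at least one of x, n1 is 1.
Satisfying assignments:
  x=0, y=1, z=0
  x=1, y=0, z=0
  x=1, y=1, z=0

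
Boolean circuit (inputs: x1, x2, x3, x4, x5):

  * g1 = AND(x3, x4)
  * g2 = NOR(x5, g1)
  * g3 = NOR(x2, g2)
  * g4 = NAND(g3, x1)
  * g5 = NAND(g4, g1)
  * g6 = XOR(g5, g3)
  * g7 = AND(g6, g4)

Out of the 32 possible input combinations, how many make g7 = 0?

12

g7 = AND(g6, g4) must be 0, so at least one of g6, g4 is 0.
Enumerating the 32 input combinations, 12 give g7 = 0 and 20 give g7 = 1.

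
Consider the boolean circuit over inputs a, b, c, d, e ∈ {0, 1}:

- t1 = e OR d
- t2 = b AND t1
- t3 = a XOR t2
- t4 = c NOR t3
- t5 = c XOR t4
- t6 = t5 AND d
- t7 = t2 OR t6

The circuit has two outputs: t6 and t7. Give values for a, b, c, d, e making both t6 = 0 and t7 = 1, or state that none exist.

Check with a=0, b=1, c=0, d=1, e=0:
t1 = e OR d = 0 OR 1 = 1
t2 = b AND t1 = 1 AND 1 = 1
t3 = a XOR t2 = 0 XOR 1 = 1
t4 = c NOR t3 = 0 NOR 1 = 0
t5 = c XOR t4 = 0 XOR 0 = 0
t6 = t5 AND d = 0 AND 1 = 0
t7 = t2 OR t6 = 1 OR 0 = 1
So t6 = 0 and t7 = 1.

a=0, b=1, c=0, d=1, e=0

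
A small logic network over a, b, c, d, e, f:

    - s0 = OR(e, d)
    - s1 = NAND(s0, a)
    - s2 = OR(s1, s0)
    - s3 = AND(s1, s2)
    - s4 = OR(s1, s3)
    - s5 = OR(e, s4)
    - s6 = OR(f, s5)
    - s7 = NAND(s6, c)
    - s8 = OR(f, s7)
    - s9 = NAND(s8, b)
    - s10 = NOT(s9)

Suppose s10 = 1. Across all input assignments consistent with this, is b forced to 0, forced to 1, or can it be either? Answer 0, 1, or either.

s10 = NOT(s9) must be 1, so s9 = 0.
s9 = NAND(s8, b) must be 0, so both s8 = 1 and b = 1.
s8 = OR(f, s7) must be 1, so at least one of f, s7 is 1.
Every assignment with s10 = 1 has b = 1; there are 25 such assignment(s).

1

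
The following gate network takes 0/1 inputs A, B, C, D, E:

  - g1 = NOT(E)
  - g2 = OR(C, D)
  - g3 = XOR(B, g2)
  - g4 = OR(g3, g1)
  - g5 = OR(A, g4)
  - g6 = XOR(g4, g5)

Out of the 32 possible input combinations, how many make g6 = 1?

g6 = XOR(g4, g5) must be 1, so g4 and g5 differ.
Satisfying assignments:
  A=1, B=0, C=0, D=0, E=1
  A=1, B=1, C=0, D=1, E=1
  A=1, B=1, C=1, D=0, E=1
  A=1, B=1, C=1, D=1, E=1

4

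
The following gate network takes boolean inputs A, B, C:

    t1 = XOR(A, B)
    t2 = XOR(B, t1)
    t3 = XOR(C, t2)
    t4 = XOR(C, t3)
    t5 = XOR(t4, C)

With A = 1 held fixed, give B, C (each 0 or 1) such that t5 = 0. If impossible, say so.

Check with A = 1 and B=1, C=1:
t1 = XOR(A, B) = XOR(1, 1) = 0
t2 = XOR(B, t1) = XOR(1, 0) = 1
t3 = XOR(C, t2) = XOR(1, 1) = 0
t4 = XOR(C, t3) = XOR(1, 0) = 1
t5 = XOR(t4, C) = XOR(1, 1) = 0
So t5 = 0.

B=1 C=1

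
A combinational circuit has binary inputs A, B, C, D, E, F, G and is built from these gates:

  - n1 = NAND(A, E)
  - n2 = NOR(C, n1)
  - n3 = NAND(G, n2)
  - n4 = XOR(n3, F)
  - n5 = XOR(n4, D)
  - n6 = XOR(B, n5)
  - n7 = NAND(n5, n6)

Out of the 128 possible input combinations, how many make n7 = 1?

96

n7 = NAND(n5, n6) must be 1, so at least one of n5, n6 is 0.
Enumerating the 128 input combinations, 96 give n7 = 1 and 32 give n7 = 0.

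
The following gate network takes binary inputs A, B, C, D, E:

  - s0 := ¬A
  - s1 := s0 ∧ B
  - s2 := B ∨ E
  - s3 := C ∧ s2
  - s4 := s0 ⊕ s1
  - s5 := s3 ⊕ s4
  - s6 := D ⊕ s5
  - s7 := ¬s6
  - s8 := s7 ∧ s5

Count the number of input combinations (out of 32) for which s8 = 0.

24

s8 = s7 ∧ s5 must be 0, so at least one of s7, s5 is 0.
Enumerating the 32 input combinations, 24 give s8 = 0 and 8 give s8 = 1.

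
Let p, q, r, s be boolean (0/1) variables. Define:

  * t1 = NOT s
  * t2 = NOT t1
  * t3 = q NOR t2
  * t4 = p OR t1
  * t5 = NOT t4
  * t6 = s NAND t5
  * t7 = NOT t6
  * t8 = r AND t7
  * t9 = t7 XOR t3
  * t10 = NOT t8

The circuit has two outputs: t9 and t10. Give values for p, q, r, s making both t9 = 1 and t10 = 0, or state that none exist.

Check with p=0 q=0 r=1 s=1:
t1 = NOT s = NOT 1 = 0
t2 = NOT t1 = NOT 0 = 1
t3 = q NOR t2 = 0 NOR 1 = 0
t4 = p OR t1 = 0 OR 0 = 0
t5 = NOT t4 = NOT 0 = 1
t6 = s NAND t5 = 1 NAND 1 = 0
t7 = NOT t6 = NOT 0 = 1
t8 = r AND t7 = 1 AND 1 = 1
t9 = t7 XOR t3 = 1 XOR 0 = 1
t10 = NOT t8 = NOT 1 = 0
So t9 = 1 and t10 = 0.

p=0 q=0 r=1 s=1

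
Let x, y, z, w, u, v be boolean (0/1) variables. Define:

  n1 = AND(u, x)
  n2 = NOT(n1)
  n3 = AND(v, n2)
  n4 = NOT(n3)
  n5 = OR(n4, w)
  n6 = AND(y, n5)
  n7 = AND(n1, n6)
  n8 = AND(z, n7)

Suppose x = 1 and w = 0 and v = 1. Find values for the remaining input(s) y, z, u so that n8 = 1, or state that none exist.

y=1, z=1, u=1

n8 = AND(z, n7) must be 1, so both z = 1 and n7 = 1.
n7 = AND(n1, n6) must be 1, so both n1 = 1 and n6 = 1.
Check with x = 1 and w = 0 and v = 1 and y=1, z=1, u=1:
n1 = AND(u, x) = AND(1, 1) = 1
n2 = NOT(n1) = NOT 1 = 0
n3 = AND(v, n2) = AND(1, 0) = 0
n4 = NOT(n3) = NOT 0 = 1
n5 = OR(n4, w) = OR(1, 0) = 1
n6 = AND(y, n5) = AND(1, 1) = 1
n7 = AND(n1, n6) = AND(1, 1) = 1
n8 = AND(z, n7) = AND(1, 1) = 1
So n8 = 1.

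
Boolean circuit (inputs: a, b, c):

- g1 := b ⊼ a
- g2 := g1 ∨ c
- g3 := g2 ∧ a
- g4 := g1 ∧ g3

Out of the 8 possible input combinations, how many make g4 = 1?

2

g4 = g1 ∧ g3 must be 1, so both g1 = 1 and g3 = 1.
g1 = b ⊼ a must be 1, so at least one of b, a is 0.
Satisfying assignments:
  a=1, b=0, c=0
  a=1, b=0, c=1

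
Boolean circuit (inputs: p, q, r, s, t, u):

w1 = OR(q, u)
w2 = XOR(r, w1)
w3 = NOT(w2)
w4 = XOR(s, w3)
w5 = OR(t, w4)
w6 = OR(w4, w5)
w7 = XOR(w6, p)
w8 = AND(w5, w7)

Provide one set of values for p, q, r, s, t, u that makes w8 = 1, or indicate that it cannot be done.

p=0, q=1, r=0, s=0, t=1, u=1

Check with p=0, q=1, r=0, s=0, t=1, u=1:
w1 = OR(q, u) = OR(1, 1) = 1
w2 = XOR(r, w1) = XOR(0, 1) = 1
w3 = NOT(w2) = NOT 1 = 0
w4 = XOR(s, w3) = XOR(0, 0) = 0
w5 = OR(t, w4) = OR(1, 0) = 1
w6 = OR(w4, w5) = OR(0, 1) = 1
w7 = XOR(w6, p) = XOR(1, 0) = 1
w8 = AND(w5, w7) = AND(1, 1) = 1
So w8 = 1 as required.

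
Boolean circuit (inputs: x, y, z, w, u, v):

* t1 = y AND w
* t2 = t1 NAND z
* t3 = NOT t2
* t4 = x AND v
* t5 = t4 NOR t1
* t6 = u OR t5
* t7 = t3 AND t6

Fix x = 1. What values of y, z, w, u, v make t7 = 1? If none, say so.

t7 = t3 AND t6 must be 1, so both t3 = 1 and t6 = 1.
Check with x = 1 and y=1, z=1, w=1, u=1, v=1:
t1 = y AND w = 1 AND 1 = 1
t2 = t1 NAND z = 1 NAND 1 = 0
t3 = NOT t2 = NOT 0 = 1
t4 = x AND v = 1 AND 1 = 1
t5 = t4 NOR t1 = 1 NOR 1 = 0
t6 = u OR t5 = 1 OR 0 = 1
t7 = t3 AND t6 = 1 AND 1 = 1
So t7 = 1.

y=1 z=1 w=1 u=1 v=1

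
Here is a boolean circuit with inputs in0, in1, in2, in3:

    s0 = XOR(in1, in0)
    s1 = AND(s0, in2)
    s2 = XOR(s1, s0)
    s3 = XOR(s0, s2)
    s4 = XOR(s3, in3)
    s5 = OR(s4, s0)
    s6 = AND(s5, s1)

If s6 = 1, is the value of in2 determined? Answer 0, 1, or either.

1

s6 = AND(s5, s1) must be 1, so both s5 = 1 and s1 = 1.
s5 = OR(s4, s0) must be 1, so at least one of s4, s0 is 1.
s1 = AND(s0, in2) must be 1, so both s0 = 1 and in2 = 1.
Every assignment with s6 = 1 has in2 = 1; there are 4 such assignment(s).
  in0=0, in1=1, in2=1, in3=0
  in0=0, in1=1, in2=1, in3=1
  in0=1, in1=0, in2=1, in3=0
  in0=1, in1=0, in2=1, in3=1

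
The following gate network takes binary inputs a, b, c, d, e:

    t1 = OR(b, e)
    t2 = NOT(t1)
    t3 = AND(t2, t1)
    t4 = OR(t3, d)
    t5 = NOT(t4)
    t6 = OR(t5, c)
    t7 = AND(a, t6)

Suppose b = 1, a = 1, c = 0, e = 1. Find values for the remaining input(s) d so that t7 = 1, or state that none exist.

d=0

Check with b = 1, a = 1, c = 0, e = 1 and d=0:
t1 = OR(b, e) = OR(1, 1) = 1
t2 = NOT(t1) = NOT 1 = 0
t3 = AND(t2, t1) = AND(0, 1) = 0
t4 = OR(t3, d) = OR(0, 0) = 0
t5 = NOT(t4) = NOT 0 = 1
t6 = OR(t5, c) = OR(1, 0) = 1
t7 = AND(a, t6) = AND(1, 1) = 1
So t7 = 1.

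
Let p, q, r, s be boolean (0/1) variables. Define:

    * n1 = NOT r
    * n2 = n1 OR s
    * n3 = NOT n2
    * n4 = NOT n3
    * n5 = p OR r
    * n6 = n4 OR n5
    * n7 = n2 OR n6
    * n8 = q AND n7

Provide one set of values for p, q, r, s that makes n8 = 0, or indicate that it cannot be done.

p=1 q=0 r=0 s=0

Check with p=1 q=0 r=0 s=0:
n1 = NOT r = NOT 0 = 1
n2 = n1 OR s = 1 OR 0 = 1
n3 = NOT n2 = NOT 1 = 0
n4 = NOT n3 = NOT 0 = 1
n5 = p OR r = 1 OR 0 = 1
n6 = n4 OR n5 = 1 OR 1 = 1
n7 = n2 OR n6 = 1 OR 1 = 1
n8 = q AND n7 = 0 AND 1 = 0
So n8 = 0 as required.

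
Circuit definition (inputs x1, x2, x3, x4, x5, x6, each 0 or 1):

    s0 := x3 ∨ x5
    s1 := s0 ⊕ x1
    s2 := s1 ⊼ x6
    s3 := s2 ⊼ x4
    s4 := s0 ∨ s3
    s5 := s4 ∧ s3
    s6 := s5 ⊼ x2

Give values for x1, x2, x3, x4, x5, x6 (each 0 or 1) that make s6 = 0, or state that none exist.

x1=1, x2=1, x3=1, x4=0, x5=0, x6=0

s6 = s5 ⊼ x2 must be 0, so both s5 = 1 and x2 = 1.
Check with x1=1, x2=1, x3=1, x4=0, x5=0, x6=0:
s0 = x3 ∨ x5 = 1 ∨ 0 = 1
s1 = s0 ⊕ x1 = 1 ⊕ 1 = 0
s2 = s1 ⊼ x6 = 0 ⊼ 0 = 1
s3 = s2 ⊼ x4 = 1 ⊼ 0 = 1
s4 = s0 ∨ s3 = 1 ∨ 1 = 1
s5 = s4 ∧ s3 = 1 ∧ 1 = 1
s6 = s5 ⊼ x2 = 1 ⊼ 1 = 0
So s6 = 0 as required.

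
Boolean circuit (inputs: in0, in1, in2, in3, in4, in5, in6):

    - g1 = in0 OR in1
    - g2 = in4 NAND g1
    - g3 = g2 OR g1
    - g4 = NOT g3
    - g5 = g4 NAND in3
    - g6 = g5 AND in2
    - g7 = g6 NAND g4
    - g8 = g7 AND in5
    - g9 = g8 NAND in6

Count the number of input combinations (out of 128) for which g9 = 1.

g9 = g8 NAND in6 must be 1, so at least one of g8, in6 is 0.
Enumerating the 128 input combinations, 96 give g9 = 1 and 32 give g9 = 0.

96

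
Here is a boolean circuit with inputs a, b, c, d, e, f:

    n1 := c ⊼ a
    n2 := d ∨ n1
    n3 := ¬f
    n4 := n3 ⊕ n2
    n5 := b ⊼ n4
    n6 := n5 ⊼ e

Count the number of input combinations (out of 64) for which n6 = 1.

40

n6 = n5 ⊼ e must be 1, so at least one of n5, e is 0.
Enumerating the 64 input combinations, 40 give n6 = 1 and 24 give n6 = 0.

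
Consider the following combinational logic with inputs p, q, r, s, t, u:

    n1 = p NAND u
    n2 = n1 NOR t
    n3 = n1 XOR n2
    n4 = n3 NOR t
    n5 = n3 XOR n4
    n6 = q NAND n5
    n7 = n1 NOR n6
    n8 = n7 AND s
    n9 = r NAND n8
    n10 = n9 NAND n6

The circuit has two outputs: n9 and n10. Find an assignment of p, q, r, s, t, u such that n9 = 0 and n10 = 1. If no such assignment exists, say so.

Check with p=1, q=1, r=1, s=1, t=0, u=1:
n1 = p NAND u = 1 NAND 1 = 0
n2 = n1 NOR t = 0 NOR 0 = 1
n3 = n1 XOR n2 = 0 XOR 1 = 1
n4 = n3 NOR t = 1 NOR 0 = 0
n5 = n3 XOR n4 = 1 XOR 0 = 1
n6 = q NAND n5 = 1 NAND 1 = 0
n7 = n1 NOR n6 = 0 NOR 0 = 1
n8 = n7 AND s = 1 AND 1 = 1
n9 = r NAND n8 = 1 NAND 1 = 0
n10 = n9 NAND n6 = 0 NAND 0 = 1
So n9 = 0 and n10 = 1.

p=1, q=1, r=1, s=1, t=0, u=1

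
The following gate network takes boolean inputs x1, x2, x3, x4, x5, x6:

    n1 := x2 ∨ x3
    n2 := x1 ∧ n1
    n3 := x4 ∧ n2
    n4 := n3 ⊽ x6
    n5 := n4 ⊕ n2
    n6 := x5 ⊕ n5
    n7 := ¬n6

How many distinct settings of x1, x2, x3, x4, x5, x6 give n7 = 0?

32

n7 = ¬n6 must be 0, so n6 = 1.
n6 = x5 ⊕ n5 must be 1, so x5 and n5 differ.
Enumerating the 64 input combinations, 32 give n7 = 0 and 32 give n7 = 1.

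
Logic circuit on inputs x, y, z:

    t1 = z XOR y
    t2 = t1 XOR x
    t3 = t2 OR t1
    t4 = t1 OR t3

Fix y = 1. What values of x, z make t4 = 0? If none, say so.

Check with y = 1 and x=0, z=1:
t1 = z XOR y = 1 XOR 1 = 0
t2 = t1 XOR x = 0 XOR 0 = 0
t3 = t2 OR t1 = 0 OR 0 = 0
t4 = t1 OR t3 = 0 OR 0 = 0
So t4 = 0.

x=0, z=1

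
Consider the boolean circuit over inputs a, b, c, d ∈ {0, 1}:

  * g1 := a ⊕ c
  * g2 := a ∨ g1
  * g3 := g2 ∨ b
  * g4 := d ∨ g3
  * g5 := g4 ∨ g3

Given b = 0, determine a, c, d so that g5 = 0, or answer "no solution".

a=0 c=0 d=0

g5 = g4 ∨ g3 must be 0, so both g4 = 0 and g3 = 0.
Check with b = 0 and a=0, c=0, d=0:
g1 = a ⊕ c = 0 ⊕ 0 = 0
g2 = a ∨ g1 = 0 ∨ 0 = 0
g3 = g2 ∨ b = 0 ∨ 0 = 0
g4 = d ∨ g3 = 0 ∨ 0 = 0
g5 = g4 ∨ g3 = 0 ∨ 0 = 0
So g5 = 0.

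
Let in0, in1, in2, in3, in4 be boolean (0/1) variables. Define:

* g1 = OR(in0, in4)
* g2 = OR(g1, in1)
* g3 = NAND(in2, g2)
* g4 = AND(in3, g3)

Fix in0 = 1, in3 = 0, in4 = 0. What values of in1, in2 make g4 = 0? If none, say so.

Check with in0 = 1, in3 = 0, in4 = 0 and in1=1, in2=0:
g1 = OR(in0, in4) = OR(1, 0) = 1
g2 = OR(g1, in1) = OR(1, 1) = 1
g3 = NAND(in2, g2) = NAND(0, 1) = 1
g4 = AND(in3, g3) = AND(0, 1) = 0
So g4 = 0.

in1=1, in2=0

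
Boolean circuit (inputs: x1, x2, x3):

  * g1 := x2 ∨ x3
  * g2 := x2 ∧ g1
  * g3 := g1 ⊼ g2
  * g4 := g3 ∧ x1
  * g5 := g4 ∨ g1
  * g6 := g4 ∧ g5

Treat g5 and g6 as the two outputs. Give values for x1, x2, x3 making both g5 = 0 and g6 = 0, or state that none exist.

x1=0, x2=0, x3=0

Check with x1=0, x2=0, x3=0:
g1 = x2 ∨ x3 = 0 ∨ 0 = 0
g2 = x2 ∧ g1 = 0 ∧ 0 = 0
g3 = g1 ⊼ g2 = 0 ⊼ 0 = 1
g4 = g3 ∧ x1 = 1 ∧ 0 = 0
g5 = g4 ∨ g1 = 0 ∨ 0 = 0
g6 = g4 ∧ g5 = 0 ∧ 0 = 0
So g5 = 0 and g6 = 0.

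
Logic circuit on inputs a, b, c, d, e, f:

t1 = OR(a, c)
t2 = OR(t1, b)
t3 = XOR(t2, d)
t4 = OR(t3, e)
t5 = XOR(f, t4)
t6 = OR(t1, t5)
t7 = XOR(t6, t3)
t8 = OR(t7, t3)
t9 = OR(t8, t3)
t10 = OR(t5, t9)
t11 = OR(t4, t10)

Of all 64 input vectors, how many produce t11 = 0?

2

t11 = OR(t4, t10) must be 0, so both t4 = 0 and t10 = 0.
t4 = OR(t3, e) must be 0, so both t3 = 0 and e = 0.
t10 = OR(t5, t9) must be 0, so both t5 = 0 and t9 = 0.
Enumerating the 64 input combinations, 2 give t11 = 0 and 62 give t11 = 1.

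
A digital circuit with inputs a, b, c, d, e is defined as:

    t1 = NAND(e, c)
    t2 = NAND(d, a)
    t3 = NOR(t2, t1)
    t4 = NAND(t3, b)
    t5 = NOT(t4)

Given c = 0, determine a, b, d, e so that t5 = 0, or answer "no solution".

a=0, b=1, d=1, e=0

Check with c = 0 and a=0, b=1, d=1, e=0:
t1 = NAND(e, c) = NAND(0, 0) = 1
t2 = NAND(d, a) = NAND(1, 0) = 1
t3 = NOR(t2, t1) = NOR(1, 1) = 0
t4 = NAND(t3, b) = NAND(0, 1) = 1
t5 = NOT(t4) = NOT 1 = 0
So t5 = 0.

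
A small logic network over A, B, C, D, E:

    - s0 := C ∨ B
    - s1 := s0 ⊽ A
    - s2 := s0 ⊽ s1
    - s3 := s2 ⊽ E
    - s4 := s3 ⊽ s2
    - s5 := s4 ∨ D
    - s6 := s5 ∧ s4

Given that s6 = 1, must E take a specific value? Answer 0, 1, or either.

s6 = s5 ∧ s4 must be 1, so both s5 = 1 and s4 = 1.
Every assignment with s6 = 1 has E = 1; there are 14 such assignment(s).

1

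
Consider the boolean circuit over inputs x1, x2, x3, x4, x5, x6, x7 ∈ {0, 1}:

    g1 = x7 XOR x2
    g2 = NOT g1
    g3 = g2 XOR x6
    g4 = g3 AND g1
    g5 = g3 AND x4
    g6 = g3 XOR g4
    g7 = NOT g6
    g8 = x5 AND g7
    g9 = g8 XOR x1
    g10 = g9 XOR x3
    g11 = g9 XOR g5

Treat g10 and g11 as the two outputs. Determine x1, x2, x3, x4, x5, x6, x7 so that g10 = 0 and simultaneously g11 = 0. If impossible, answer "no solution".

x1=1, x2=0, x3=0, x4=1, x5=1, x6=0, x7=1

Check with x1=1, x2=0, x3=0, x4=1, x5=1, x6=0, x7=1:
g1 = x7 XOR x2 = 1 XOR 0 = 1
g2 = NOT g1 = NOT 1 = 0
g3 = g2 XOR x6 = 0 XOR 0 = 0
g4 = g3 AND g1 = 0 AND 1 = 0
g5 = g3 AND x4 = 0 AND 1 = 0
g6 = g3 XOR g4 = 0 XOR 0 = 0
g7 = NOT g6 = NOT 0 = 1
g8 = x5 AND g7 = 1 AND 1 = 1
g9 = g8 XOR x1 = 1 XOR 1 = 0
g10 = g9 XOR x3 = 0 XOR 0 = 0
g11 = g9 XOR g5 = 0 XOR 0 = 0
So g10 = 0 and g11 = 0.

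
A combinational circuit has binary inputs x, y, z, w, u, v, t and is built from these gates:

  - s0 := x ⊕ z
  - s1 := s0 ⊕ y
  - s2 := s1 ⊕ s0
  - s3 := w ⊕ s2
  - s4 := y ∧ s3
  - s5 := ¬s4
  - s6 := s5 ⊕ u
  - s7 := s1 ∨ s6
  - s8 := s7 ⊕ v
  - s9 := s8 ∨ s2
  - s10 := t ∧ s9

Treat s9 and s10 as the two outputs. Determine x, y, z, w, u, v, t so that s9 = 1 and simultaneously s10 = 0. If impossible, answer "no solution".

x=0, y=0, z=0, w=0, u=0, v=0, t=0

Check with x=0, y=0, z=0, w=0, u=0, v=0, t=0:
s0 = x ⊕ z = 0 ⊕ 0 = 0
s1 = s0 ⊕ y = 0 ⊕ 0 = 0
s2 = s1 ⊕ s0 = 0 ⊕ 0 = 0
s3 = w ⊕ s2 = 0 ⊕ 0 = 0
s4 = y ∧ s3 = 0 ∧ 0 = 0
s5 = ¬s4 = ¬0 = 1
s6 = s5 ⊕ u = 1 ⊕ 0 = 1
s7 = s1 ∨ s6 = 0 ∨ 1 = 1
s8 = s7 ⊕ v = 1 ⊕ 0 = 1
s9 = s8 ∨ s2 = 1 ∨ 0 = 1
s10 = t ∧ s9 = 0 ∧ 1 = 0
So s9 = 1 and s10 = 0.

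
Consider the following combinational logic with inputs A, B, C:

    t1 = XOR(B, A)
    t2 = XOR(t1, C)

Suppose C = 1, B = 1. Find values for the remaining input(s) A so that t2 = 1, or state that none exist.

t2 = XOR(t1, C) must be 1, so t1 and C differ.
Check with C = 1, B = 1 and A=1:
t1 = XOR(B, A) = XOR(1, 1) = 0
t2 = XOR(t1, C) = XOR(0, 1) = 1
So t2 = 1.

A=1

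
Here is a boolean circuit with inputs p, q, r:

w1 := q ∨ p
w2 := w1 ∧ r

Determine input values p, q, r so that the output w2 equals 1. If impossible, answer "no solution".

w2 = w1 ∧ r must be 1, so both w1 = 1 and r = 1.
w1 = q ∨ p must be 1, so at least one of q, p is 1.
Check with p=1 q=0 r=1:
w1 = q ∨ p = 0 ∨ 1 = 1
w2 = w1 ∧ r = 1 ∧ 1 = 1
So w2 = 1 as required.

p=1 q=0 r=1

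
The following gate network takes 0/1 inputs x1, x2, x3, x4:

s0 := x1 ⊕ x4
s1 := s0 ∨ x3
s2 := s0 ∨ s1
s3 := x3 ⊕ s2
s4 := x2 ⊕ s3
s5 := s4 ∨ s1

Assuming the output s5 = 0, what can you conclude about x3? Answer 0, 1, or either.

0

s5 = s4 ∨ s1 must be 0, so both s4 = 0 and s1 = 0.
Every assignment with s5 = 0 has x3 = 0; there are 2 such assignment(s).
  x1=0, x2=0, x3=0, x4=0
  x1=1, x2=0, x3=0, x4=1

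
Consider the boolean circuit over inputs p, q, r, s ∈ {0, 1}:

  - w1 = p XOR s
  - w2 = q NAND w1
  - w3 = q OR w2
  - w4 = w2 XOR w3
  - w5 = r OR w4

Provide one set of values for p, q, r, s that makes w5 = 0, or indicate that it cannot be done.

p=1, q=0, r=0, s=0

Check with p=1, q=0, r=0, s=0:
w1 = p XOR s = 1 XOR 0 = 1
w2 = q NAND w1 = 0 NAND 1 = 1
w3 = q OR w2 = 0 OR 1 = 1
w4 = w2 XOR w3 = 1 XOR 1 = 0
w5 = r OR w4 = 0 OR 0 = 0
So w5 = 0 as required.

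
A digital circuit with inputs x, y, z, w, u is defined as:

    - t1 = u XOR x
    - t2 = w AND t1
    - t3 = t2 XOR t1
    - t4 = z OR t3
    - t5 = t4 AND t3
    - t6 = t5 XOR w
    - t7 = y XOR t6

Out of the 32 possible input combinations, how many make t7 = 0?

16

t7 = y XOR t6 must be 0, so y and t6 are equal.
Enumerating the 32 input combinations, 16 give t7 = 0 and 16 give t7 = 1.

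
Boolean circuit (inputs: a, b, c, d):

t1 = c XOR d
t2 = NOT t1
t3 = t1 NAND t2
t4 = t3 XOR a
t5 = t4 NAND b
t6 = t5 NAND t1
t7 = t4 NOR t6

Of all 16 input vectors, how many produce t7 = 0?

12

t7 = t4 NOR t6 must be 0, so at least one of t4, t6 is 1.
Enumerating the 16 input combinations, 12 give t7 = 0 and 4 give t7 = 1.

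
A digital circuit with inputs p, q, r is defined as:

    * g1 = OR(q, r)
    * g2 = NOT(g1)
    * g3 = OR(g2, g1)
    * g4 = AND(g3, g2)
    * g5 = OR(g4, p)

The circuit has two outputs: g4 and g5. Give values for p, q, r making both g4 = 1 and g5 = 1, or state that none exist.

p=0, q=0, r=0

Check with p=0, q=0, r=0:
g1 = OR(q, r) = OR(0, 0) = 0
g2 = NOT(g1) = NOT 0 = 1
g3 = OR(g2, g1) = OR(1, 0) = 1
g4 = AND(g3, g2) = AND(1, 1) = 1
g5 = OR(g4, p) = OR(1, 0) = 1
So g4 = 1 and g5 = 1.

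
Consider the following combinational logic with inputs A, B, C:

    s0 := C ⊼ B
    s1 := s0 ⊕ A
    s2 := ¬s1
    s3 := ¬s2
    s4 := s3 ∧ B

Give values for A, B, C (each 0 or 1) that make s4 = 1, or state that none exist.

A=0, B=1, C=0

Check with A=0, B=1, C=0:
s0 = C ⊼ B = 0 ⊼ 1 = 1
s1 = s0 ⊕ A = 1 ⊕ 0 = 1
s2 = ¬s1 = ¬1 = 0
s3 = ¬s2 = ¬0 = 1
s4 = s3 ∧ B = 1 ∧ 1 = 1
So s4 = 1 as required.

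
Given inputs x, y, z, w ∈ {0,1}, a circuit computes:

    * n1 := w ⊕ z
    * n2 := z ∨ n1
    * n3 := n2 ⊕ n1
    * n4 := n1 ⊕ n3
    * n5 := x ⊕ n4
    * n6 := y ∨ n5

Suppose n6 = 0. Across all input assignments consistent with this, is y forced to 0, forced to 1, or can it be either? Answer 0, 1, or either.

n6 = y ∨ n5 must be 0, so both y = 0 and n5 = 0.
n5 = x ⊕ n4 must be 0, so x and n4 are equal.
Every assignment with n6 = 0 has y = 0; there are 4 such assignment(s).
  x=0, y=0, z=0, w=0
  x=1, y=0, z=0, w=1
  x=1, y=0, z=1, w=0
  x=1, y=0, z=1, w=1

0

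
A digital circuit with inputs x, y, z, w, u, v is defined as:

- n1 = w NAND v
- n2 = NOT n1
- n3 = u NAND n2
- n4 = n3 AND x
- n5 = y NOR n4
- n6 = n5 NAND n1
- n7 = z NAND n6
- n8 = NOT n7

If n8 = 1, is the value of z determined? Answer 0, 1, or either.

n8 = NOT n7 must be 1, so n7 = 0.
n7 = z NAND n6 must be 0, so both z = 1 and n6 = 1.
n6 = n5 NAND n1 must be 1, so at least one of n5, n1 is 0.
Every assignment with n8 = 1 has z = 1; there are 26 such assignment(s).

1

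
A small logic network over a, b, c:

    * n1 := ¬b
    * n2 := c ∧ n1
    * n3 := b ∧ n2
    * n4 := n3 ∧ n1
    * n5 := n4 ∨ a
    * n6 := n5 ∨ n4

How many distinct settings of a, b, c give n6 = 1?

n6 = n5 ∨ n4 must be 1, so at least one of n5, n4 is 1.
Satisfying assignments:
  a=1, b=0, c=0
  a=1, b=0, c=1
  a=1, b=1, c=0
  a=1, b=1, c=1

4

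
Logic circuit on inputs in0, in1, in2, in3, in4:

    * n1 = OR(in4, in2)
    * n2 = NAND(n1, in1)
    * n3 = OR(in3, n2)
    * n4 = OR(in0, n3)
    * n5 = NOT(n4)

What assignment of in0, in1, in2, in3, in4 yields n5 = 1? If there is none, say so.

n5 = NOT(n4) must be 1, so n4 = 0.
n4 = OR(in0, n3) must be 0, so both in0 = 0 and n3 = 0.
Check with in0=0 in1=1 in2=1 in3=0 in4=0:
n1 = OR(in4, in2) = OR(0, 1) = 1
n2 = NAND(n1, in1) = NAND(1, 1) = 0
n3 = OR(in3, n2) = OR(0, 0) = 0
n4 = OR(in0, n3) = OR(0, 0) = 0
n5 = NOT(n4) = NOT 0 = 1
So n5 = 1 as required.

in0=0 in1=1 in2=1 in3=0 in4=0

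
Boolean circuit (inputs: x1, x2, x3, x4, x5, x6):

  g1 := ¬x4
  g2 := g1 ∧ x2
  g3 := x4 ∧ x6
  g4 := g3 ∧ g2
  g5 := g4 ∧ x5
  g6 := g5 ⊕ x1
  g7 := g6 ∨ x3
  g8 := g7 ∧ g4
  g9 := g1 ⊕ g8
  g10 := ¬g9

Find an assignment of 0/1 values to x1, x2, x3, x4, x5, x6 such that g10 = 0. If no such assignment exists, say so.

x1=0, x2=1, x3=1, x4=0, x5=1, x6=1

g10 = ¬g9 must be 0, so g9 = 1.
Check with x1=0, x2=1, x3=1, x4=0, x5=1, x6=1:
g1 = ¬x4 = ¬0 = 1
g2 = g1 ∧ x2 = 1 ∧ 1 = 1
g3 = x4 ∧ x6 = 0 ∧ 1 = 0
g4 = g3 ∧ g2 = 0 ∧ 1 = 0
g5 = g4 ∧ x5 = 0 ∧ 1 = 0
g6 = g5 ⊕ x1 = 0 ⊕ 0 = 0
g7 = g6 ∨ x3 = 0 ∨ 1 = 1
g8 = g7 ∧ g4 = 1 ∧ 0 = 0
g9 = g1 ⊕ g8 = 1 ⊕ 0 = 1
g10 = ¬g9 = ¬1 = 0
So g10 = 0 as required.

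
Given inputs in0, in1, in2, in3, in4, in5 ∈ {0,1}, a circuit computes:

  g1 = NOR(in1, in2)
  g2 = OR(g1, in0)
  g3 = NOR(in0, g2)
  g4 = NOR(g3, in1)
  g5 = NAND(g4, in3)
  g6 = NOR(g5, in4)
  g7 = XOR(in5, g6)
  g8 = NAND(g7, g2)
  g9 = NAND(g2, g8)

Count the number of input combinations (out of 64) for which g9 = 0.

g9 = NAND(g2, g8) must be 0, so both g2 = 1 and g8 = 1.
g2 = OR(g1, in0) must be 1, so at least one of g1, in0 is 1.
Enumerating the 64 input combinations, 20 give g9 = 0 and 44 give g9 = 1.

20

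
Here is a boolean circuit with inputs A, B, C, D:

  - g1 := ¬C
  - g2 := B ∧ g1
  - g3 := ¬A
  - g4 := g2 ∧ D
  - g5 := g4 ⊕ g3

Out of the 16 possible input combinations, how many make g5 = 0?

g5 = g4 ⊕ g3 must be 0, so g4 and g3 are equal.
Enumerating the 16 input combinations, 8 give g5 = 0 and 8 give g5 = 1.

8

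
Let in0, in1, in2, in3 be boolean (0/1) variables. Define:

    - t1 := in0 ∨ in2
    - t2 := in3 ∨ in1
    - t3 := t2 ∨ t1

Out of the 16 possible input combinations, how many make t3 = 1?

15

t3 = t2 ∨ t1 must be 1, so at least one of t2, t1 is 1.
Enumerating the 16 input combinations, 15 give t3 = 1 and 1 give t3 = 0.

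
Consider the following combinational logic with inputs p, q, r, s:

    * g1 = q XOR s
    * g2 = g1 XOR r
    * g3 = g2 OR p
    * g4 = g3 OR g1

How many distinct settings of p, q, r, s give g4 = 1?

14

g4 = g3 OR g1 must be 1, so at least one of g3, g1 is 1.
Enumerating the 16 input combinations, 14 give g4 = 1 and 2 give g4 = 0.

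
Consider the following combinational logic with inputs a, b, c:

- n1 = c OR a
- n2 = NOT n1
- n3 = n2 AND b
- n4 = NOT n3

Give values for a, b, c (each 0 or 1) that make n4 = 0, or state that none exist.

n4 = NOT n3 must be 0, so n3 = 1.
Check with a=0, b=1, c=0:
n1 = c OR a = 0 OR 0 = 0
n2 = NOT n1 = NOT 0 = 1
n3 = n2 AND b = 1 AND 1 = 1
n4 = NOT n3 = NOT 1 = 0
So n4 = 0 as required.

a=0, b=1, c=0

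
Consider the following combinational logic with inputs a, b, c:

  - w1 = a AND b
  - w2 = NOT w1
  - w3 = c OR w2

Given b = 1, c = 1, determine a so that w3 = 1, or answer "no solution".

a=1

w3 = c OR w2 must be 1, so at least one of c, w2 is 1.
Check with b = 1, c = 1 and a=1:
w1 = a AND b = 1 AND 1 = 1
w2 = NOT w1 = NOT 1 = 0
w3 = c OR w2 = 1 OR 0 = 1
So w3 = 1.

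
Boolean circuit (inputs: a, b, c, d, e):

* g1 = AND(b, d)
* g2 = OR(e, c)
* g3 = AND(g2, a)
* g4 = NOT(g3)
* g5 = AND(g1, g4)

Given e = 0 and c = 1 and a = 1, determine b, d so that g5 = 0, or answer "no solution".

b=1, d=1

Check with e = 0 and c = 1 and a = 1 and b=1, d=1:
g1 = AND(b, d) = AND(1, 1) = 1
g2 = OR(e, c) = OR(0, 1) = 1
g3 = AND(g2, a) = AND(1, 1) = 1
g4 = NOT(g3) = NOT 1 = 0
g5 = AND(g1, g4) = AND(1, 0) = 0
So g5 = 0.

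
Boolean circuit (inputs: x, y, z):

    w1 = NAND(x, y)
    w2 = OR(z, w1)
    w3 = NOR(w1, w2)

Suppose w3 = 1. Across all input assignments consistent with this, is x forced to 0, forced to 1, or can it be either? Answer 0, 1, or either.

w3 = NOR(w1, w2) must be 1, so both w1 = 0 and w2 = 0.
Every assignment with w3 = 1 has x = 1; there are 1 such assignment(s).
  x=1, y=1, z=0

1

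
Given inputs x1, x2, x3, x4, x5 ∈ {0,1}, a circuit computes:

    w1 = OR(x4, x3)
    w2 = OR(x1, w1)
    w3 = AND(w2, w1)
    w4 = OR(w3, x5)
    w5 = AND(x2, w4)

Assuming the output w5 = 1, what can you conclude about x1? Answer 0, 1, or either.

Both values of x1 occur among assignments with w5 = 1:
  x1=0: x1=0, x2=1, x3=0, x4=0, x5=1
  x1=1: x1=1, x2=1, x3=0, x4=0, x5=1

either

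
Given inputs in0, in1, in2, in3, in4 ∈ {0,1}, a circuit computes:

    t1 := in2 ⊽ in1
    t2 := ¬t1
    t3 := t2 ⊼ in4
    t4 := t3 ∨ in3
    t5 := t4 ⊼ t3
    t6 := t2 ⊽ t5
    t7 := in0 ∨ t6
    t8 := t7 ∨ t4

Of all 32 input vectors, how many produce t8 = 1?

t8 = t7 ∨ t4 must be 1, so at least one of t7, t4 is 1.
Enumerating the 32 input combinations, 29 give t8 = 1 and 3 give t8 = 0.

29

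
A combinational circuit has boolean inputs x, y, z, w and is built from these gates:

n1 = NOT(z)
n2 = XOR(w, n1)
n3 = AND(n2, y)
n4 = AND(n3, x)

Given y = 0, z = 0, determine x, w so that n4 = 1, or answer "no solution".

no solution exists

With y = 0, z = 0 fixed, none of the 4 settings of x, w give n4 = 1.
For example, with x=1, w=1:
n1 = NOT(z) = NOT 0 = 1
n2 = XOR(w, n1) = XOR(1, 1) = 0
n3 = AND(n2, y) = AND(0, 0) = 0
n4 = AND(n3, x) = AND(0, 1) = 0
giving n4 = 0 ≠ 1.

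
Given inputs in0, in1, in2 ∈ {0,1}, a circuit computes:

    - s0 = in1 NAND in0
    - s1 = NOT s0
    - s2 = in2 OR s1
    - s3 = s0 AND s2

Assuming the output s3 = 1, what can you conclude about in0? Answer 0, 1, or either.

either

Both values of in0 occur among assignments with s3 = 1:
  in0=0: in0=0, in1=0, in2=1
  in0=1: in0=1, in1=0, in2=1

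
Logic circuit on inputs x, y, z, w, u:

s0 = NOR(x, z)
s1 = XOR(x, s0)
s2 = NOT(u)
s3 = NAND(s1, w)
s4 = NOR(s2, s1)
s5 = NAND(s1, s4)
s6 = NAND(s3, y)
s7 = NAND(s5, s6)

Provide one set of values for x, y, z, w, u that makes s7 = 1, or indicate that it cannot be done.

x=0, y=1, z=1, w=1, u=1

s7 = NAND(s5, s6) must be 1, so at least one of s5, s6 is 0.
Check with x=0, y=1, z=1, w=1, u=1:
s0 = NOR(x, z) = NOR(0, 1) = 0
s1 = XOR(x, s0) = XOR(0, 0) = 0
s2 = NOT(u) = NOT 1 = 0
s3 = NAND(s1, w) = NAND(0, 1) = 1
s4 = NOR(s2, s1) = NOR(0, 0) = 1
s5 = NAND(s1, s4) = NAND(0, 1) = 1
s6 = NAND(s3, y) = NAND(1, 1) = 0
s7 = NAND(s5, s6) = NAND(1, 0) = 1
So s7 = 1 as required.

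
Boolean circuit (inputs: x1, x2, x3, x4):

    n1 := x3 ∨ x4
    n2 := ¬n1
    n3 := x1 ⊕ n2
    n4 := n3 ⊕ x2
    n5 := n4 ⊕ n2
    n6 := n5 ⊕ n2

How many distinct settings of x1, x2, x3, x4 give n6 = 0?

n6 = n5 ⊕ n2 must be 0, so n5 and n2 are equal.
Enumerating the 16 input combinations, 8 give n6 = 0 and 8 give n6 = 1.

8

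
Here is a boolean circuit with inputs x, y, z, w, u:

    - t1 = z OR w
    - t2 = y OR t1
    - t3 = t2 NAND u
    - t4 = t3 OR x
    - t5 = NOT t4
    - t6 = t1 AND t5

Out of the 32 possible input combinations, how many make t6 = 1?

t6 = t1 AND t5 must be 1, so both t1 = 1 and t5 = 1.
t1 = z OR w must be 1, so at least one of z, w is 1.
t5 = NOT t4 must be 1, so t4 = 0.
Satisfying assignments:
  x=0, y=0, z=0, w=1, u=1
  x=0, y=0, z=1, w=0, u=1
  x=0, y=0, z=1, w=1, u=1
  x=0, y=1, z=0, w=1, u=1
  x=0, y=1, z=1, w=0, u=1
  x=0, y=1, z=1, w=1, u=1

6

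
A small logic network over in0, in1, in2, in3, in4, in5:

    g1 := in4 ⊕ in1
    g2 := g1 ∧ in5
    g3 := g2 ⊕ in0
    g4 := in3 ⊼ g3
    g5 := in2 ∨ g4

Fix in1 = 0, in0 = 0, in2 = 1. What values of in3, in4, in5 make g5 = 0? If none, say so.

With in1 = 0, in0 = 0, in2 = 1 fixed, none of the 8 settings of in3, in4, in5 give g5 = 0.
For example, with in3=0, in4=0, in5=0:
g1 = in4 ⊕ in1 = 0 ⊕ 0 = 0
g2 = g1 ∧ in5 = 0 ∧ 0 = 0
g3 = g2 ⊕ in0 = 0 ⊕ 0 = 0
g4 = in3 ⊼ g3 = 0 ⊼ 0 = 1
g5 = in2 ∨ g4 = 1 ∨ 1 = 1
giving g5 = 1 ≠ 0.

no solution exists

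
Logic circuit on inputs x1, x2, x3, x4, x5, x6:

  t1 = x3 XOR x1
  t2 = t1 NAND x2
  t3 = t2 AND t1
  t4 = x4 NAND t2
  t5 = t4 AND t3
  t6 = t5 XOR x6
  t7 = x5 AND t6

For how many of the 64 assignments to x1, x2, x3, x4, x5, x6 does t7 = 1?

t7 = x5 AND t6 must be 1, so both x5 = 1 and t6 = 1.
t6 = t5 XOR x6 must be 1, so t5 and x6 differ.
Enumerating the 64 input combinations, 16 give t7 = 1 and 48 give t7 = 0.

16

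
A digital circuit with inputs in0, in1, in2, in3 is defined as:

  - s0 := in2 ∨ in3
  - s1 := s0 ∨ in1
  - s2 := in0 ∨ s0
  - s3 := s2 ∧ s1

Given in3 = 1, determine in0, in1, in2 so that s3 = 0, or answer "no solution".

no solution exists

With in3 = 1 fixed, none of the 8 settings of in0, in1, in2 give s3 = 0.
For example, with in0=1, in1=0, in2=0:
s0 = in2 ∨ in3 = 0 ∨ 1 = 1
s1 = s0 ∨ in1 = 1 ∨ 0 = 1
s2 = in0 ∨ s0 = 1 ∨ 1 = 1
s3 = s2 ∧ s1 = 1 ∧ 1 = 1
giving s3 = 1 ≠ 0.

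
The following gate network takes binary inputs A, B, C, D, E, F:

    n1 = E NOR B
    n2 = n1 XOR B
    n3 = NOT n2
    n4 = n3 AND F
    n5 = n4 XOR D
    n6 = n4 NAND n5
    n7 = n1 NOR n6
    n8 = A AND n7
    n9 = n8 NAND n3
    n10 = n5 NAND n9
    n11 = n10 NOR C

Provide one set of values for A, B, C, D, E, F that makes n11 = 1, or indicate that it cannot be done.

n11 = n10 NOR C must be 1, so both n10 = 0 and C = 0.
n10 = n5 NAND n9 must be 0, so both n5 = 1 and n9 = 1.
Check with A=0 B=0 C=0 D=1 E=0 F=0:
n1 = E NOR B = 0 NOR 0 = 1
n2 = n1 XOR B = 1 XOR 0 = 1
n3 = NOT n2 = NOT 1 = 0
n4 = n3 AND F = 0 AND 0 = 0
n5 = n4 XOR D = 0 XOR 1 = 1
n6 = n4 NAND n5 = 0 NAND 1 = 1
n7 = n1 NOR n6 = 1 NOR 1 = 0
n8 = A AND n7 = 0 AND 0 = 0
n9 = n8 NAND n3 = 0 NAND 0 = 1
n10 = n5 NAND n9 = 1 NAND 1 = 0
n11 = n10 NOR C = 0 NOR 0 = 1
So n11 = 1 as required.

A=0 B=0 C=0 D=1 E=0 F=0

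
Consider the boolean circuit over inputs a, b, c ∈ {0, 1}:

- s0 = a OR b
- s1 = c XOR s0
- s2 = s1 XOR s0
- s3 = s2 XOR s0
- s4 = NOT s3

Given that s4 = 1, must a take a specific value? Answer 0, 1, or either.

either

Both values of a occur among assignments with s4 = 1:
  a=0: a=0, b=0, c=0
  a=1: a=1, b=0, c=1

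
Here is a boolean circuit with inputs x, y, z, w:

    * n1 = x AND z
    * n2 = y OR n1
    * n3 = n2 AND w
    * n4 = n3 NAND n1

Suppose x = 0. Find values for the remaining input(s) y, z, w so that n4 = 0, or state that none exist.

no solution exists

With x = 0 fixed, none of the 8 settings of y, z, w give n4 = 0.
For example, with y=0, z=0, w=1:
n1 = x AND z = 0 AND 0 = 0
n2 = y OR n1 = 0 OR 0 = 0
n3 = n2 AND w = 0 AND 1 = 0
n4 = n3 NAND n1 = 0 NAND 0 = 1
giving n4 = 1 ≠ 0.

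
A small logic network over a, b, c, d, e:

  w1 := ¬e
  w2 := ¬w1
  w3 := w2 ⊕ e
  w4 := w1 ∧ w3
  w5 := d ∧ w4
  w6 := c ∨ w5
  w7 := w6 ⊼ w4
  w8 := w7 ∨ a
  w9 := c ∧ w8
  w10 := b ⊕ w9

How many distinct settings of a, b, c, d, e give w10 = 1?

w10 = b ⊕ w9 must be 1, so b and w9 differ.
Enumerating the 32 input combinations, 16 give w10 = 1 and 16 give w10 = 0.

16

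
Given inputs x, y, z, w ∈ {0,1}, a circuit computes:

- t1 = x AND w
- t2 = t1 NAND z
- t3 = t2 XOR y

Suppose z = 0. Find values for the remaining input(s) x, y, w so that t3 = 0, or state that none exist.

x=1 y=1 w=0

Check with z = 0 and x=1, y=1, w=0:
t1 = x AND w = 1 AND 0 = 0
t2 = t1 NAND z = 0 NAND 0 = 1
t3 = t2 XOR y = 1 XOR 1 = 0
So t3 = 0.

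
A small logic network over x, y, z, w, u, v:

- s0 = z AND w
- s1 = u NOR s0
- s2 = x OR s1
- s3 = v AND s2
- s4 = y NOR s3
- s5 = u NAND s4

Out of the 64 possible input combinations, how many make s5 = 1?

s5 = u NAND s4 must be 1, so at least one of u, s4 is 0.
Enumerating the 64 input combinations, 52 give s5 = 1 and 12 give s5 = 0.

52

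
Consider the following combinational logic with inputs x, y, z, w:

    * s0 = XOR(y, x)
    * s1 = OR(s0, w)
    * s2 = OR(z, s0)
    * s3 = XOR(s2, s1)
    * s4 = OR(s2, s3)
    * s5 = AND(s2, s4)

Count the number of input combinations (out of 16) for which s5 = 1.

s5 = AND(s2, s4) must be 1, so both s2 = 1 and s4 = 1.
Enumerating the 16 input combinations, 12 give s5 = 1 and 4 give s5 = 0.

12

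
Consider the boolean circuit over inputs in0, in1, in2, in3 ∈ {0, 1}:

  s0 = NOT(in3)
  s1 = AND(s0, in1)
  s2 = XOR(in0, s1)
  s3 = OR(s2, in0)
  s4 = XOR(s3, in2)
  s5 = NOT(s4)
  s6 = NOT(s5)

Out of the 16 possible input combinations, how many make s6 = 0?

8

s6 = NOT(s5) must be 0, so s5 = 1.
Enumerating the 16 input combinations, 8 give s6 = 0 and 8 give s6 = 1.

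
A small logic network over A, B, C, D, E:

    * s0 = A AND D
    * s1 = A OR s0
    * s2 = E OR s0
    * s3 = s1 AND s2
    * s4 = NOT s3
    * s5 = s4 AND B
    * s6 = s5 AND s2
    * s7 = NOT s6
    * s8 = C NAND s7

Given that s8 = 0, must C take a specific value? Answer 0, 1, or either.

1

s8 = C NAND s7 must be 0, so both C = 1 and s7 = 1.
Every assignment with s8 = 0 has C = 1; there are 14 such assignment(s).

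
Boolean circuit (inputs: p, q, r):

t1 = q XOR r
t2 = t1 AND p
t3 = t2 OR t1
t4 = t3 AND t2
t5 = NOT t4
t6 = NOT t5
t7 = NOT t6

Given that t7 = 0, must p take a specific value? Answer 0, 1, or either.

1

t7 = NOT t6 must be 0, so t6 = 1.
t6 = NOT t5 must be 1, so t5 = 0.
t5 = NOT t4 must be 0, so t4 = 1.
Every assignment with t7 = 0 has p = 1; there are 2 such assignment(s).
  p=1, q=0, r=1
  p=1, q=1, r=0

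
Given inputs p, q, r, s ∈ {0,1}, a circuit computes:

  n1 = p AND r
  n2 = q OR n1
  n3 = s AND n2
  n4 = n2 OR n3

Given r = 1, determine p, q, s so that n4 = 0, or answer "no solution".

Check with r = 1 and p=0, q=0, s=1:
n1 = p AND r = 0 AND 1 = 0
n2 = q OR n1 = 0 OR 0 = 0
n3 = s AND n2 = 1 AND 0 = 0
n4 = n2 OR n3 = 0 OR 0 = 0
So n4 = 0.

p=0, q=0, s=1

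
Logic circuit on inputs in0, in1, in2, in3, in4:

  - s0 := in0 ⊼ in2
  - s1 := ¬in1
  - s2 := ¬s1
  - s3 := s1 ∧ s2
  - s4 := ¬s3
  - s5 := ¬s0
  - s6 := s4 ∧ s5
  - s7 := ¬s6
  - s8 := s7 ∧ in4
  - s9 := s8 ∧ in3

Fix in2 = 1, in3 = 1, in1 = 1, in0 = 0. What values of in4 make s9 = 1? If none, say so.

Check with in2 = 1, in3 = 1, in1 = 1, in0 = 0 and in4=1:
s0 = in0 ⊼ in2 = 0 ⊼ 1 = 1
s1 = ¬in1 = ¬1 = 0
s2 = ¬s1 = ¬0 = 1
s3 = s1 ∧ s2 = 0 ∧ 1 = 0
s4 = ¬s3 = ¬0 = 1
s5 = ¬s0 = ¬1 = 0
s6 = s4 ∧ s5 = 1 ∧ 0 = 0
s7 = ¬s6 = ¬0 = 1
s8 = s7 ∧ in4 = 1 ∧ 1 = 1
s9 = s8 ∧ in3 = 1 ∧ 1 = 1
So s9 = 1.

in4=1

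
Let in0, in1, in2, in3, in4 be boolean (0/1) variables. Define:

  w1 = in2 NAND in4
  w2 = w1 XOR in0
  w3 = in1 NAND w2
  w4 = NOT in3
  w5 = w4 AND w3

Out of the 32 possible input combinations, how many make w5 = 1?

12

w5 = w4 AND w3 must be 1, so both w4 = 1 and w3 = 1.
Enumerating the 32 input combinations, 12 give w5 = 1 and 20 give w5 = 0.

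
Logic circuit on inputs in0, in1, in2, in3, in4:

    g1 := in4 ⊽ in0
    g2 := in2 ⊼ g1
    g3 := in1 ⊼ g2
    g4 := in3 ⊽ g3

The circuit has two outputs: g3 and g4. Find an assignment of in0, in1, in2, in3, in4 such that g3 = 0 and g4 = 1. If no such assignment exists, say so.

in0=1 in1=1 in2=1 in3=0 in4=1

Check with in0=1 in1=1 in2=1 in3=0 in4=1:
g1 = in4 ⊽ in0 = 1 ⊽ 1 = 0
g2 = in2 ⊼ g1 = 1 ⊼ 0 = 1
g3 = in1 ⊼ g2 = 1 ⊼ 1 = 0
g4 = in3 ⊽ g3 = 0 ⊽ 0 = 1
So g3 = 0 and g4 = 1.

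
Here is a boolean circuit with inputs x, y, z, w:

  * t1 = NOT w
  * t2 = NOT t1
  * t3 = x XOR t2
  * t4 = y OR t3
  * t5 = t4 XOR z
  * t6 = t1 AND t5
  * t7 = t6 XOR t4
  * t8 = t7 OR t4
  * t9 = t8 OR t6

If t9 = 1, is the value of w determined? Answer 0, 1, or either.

Both values of w occur among assignments with t9 = 1:
  w=0: x=0, y=0, z=1, w=0
  w=1: x=0, y=0, z=0, w=1

either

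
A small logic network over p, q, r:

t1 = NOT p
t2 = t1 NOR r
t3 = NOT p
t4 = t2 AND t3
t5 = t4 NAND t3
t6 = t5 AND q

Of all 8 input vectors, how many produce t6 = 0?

t6 = t5 AND q must be 0, so at least one of t5, q is 0.
Satisfying assignments:
  p=0, q=0, r=0
  p=0, q=0, r=1
  p=1, q=0, r=0
  p=1, q=0, r=1

4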